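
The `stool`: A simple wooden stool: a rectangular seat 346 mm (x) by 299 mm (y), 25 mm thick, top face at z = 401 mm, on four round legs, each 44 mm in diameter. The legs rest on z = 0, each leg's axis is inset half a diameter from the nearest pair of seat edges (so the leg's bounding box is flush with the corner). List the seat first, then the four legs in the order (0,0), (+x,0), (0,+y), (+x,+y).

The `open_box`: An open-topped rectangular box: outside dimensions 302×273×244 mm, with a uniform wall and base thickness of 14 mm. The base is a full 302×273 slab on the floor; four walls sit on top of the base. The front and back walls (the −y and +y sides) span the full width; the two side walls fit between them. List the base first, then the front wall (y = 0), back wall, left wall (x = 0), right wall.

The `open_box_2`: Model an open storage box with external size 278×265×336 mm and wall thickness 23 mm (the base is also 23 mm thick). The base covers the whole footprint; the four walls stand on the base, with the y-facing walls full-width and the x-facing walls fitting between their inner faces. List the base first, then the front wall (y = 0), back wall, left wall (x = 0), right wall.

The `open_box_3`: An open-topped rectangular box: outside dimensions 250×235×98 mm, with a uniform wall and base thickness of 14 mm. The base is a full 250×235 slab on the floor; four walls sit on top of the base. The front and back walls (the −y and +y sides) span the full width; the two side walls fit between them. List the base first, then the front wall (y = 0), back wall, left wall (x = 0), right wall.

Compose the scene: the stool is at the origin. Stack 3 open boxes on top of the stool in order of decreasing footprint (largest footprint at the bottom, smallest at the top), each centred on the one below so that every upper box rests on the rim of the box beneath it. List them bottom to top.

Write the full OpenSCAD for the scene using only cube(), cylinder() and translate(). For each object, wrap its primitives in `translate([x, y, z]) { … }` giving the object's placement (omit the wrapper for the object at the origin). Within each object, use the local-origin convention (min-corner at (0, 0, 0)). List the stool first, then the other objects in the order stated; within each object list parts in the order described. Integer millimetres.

translate([0, 0, 376]) cube([346, 299, 25]);
translate([22, 22, 0]) cylinder(h = 376, r = 22);
translate([324, 22, 0]) cylinder(h = 376, r = 22);
translate([22, 277, 0]) cylinder(h = 376, r = 22);
translate([324, 277, 0]) cylinder(h = 376, r = 22);
translate([22, 13, 401]) {
  cube([302, 273, 14]);
  translate([0, 0, 14]) cube([302, 14, 230]);
  translate([0, 259, 14]) cube([302, 14, 230]);
  translate([0, 14, 14]) cube([14, 245, 230]);
  translate([288, 14, 14]) cube([14, 245, 230]);
}
translate([34, 17, 645]) {
  cube([278, 265, 23]);
  translate([0, 0, 23]) cube([278, 23, 313]);
  translate([0, 242, 23]) cube([278, 23, 313]);
  translate([0, 23, 23]) cube([23, 219, 313]);
  translate([255, 23, 23]) cube([23, 219, 313]);
}
translate([48, 32, 981]) {
  cube([250, 235, 14]);
  translate([0, 0, 14]) cube([250, 14, 84]);
  translate([0, 221, 14]) cube([250, 14, 84]);
  translate([0, 14, 14]) cube([14, 207, 84]);
  translate([236, 14, 14]) cube([14, 207, 84]);
}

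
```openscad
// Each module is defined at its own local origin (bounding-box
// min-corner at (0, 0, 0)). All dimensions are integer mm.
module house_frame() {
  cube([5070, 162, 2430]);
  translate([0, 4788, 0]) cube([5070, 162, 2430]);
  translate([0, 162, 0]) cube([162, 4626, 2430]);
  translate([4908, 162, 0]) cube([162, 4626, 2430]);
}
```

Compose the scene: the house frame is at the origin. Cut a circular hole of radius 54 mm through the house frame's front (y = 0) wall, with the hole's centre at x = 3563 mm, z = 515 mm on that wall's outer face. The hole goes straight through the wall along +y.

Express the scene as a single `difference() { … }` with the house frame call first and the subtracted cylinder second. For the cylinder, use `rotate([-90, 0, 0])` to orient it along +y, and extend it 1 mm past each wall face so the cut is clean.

difference() {
  house_frame();
  translate([3563, -1, 515]) rotate([-90, 0, 0]) cylinder(h = 164, r = 54);
}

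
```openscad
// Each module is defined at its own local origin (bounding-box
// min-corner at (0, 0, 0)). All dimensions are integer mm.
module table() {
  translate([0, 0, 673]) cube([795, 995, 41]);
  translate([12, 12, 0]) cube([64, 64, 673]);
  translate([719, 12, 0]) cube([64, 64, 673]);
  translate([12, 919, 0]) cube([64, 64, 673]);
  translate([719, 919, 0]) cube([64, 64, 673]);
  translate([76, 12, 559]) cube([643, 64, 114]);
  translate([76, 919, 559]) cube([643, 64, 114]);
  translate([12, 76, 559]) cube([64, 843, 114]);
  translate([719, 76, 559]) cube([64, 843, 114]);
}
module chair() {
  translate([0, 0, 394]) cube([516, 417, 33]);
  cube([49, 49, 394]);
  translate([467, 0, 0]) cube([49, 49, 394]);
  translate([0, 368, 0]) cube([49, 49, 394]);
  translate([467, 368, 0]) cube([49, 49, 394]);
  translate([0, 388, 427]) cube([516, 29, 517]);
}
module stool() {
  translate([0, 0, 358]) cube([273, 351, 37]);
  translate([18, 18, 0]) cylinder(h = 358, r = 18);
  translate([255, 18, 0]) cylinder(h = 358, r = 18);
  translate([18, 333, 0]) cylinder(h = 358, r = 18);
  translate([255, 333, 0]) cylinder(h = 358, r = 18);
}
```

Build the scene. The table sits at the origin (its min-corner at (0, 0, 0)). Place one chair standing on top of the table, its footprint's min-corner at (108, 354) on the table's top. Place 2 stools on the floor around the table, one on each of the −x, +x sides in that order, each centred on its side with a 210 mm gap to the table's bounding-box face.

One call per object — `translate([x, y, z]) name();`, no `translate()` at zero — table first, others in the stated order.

table();
translate([108, 354, 714]) chair();
translate([-483, 322, 0]) stool();
translate([1005, 322, 0]) stool();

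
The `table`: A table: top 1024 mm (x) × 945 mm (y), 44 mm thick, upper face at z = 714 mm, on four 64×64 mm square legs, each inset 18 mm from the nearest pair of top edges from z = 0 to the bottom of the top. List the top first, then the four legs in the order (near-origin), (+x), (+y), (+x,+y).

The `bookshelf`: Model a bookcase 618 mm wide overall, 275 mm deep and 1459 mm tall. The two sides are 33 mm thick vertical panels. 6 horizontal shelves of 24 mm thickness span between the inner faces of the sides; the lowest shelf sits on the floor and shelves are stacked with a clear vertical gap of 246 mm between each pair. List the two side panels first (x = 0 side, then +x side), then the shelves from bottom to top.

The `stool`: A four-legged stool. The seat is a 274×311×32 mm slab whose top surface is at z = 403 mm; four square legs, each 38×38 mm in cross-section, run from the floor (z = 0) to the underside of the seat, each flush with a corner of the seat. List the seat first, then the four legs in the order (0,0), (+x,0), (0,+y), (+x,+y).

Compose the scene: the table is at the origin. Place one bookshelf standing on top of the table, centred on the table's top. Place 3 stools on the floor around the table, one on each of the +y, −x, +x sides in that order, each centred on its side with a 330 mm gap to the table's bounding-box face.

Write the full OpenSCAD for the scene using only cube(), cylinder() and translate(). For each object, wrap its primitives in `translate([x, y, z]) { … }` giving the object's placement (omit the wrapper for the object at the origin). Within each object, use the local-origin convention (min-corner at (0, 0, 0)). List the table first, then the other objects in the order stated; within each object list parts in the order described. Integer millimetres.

translate([0, 0, 670]) cube([1024, 945, 44]);
translate([18, 18, 0]) cube([64, 64, 670]);
translate([942, 18, 0]) cube([64, 64, 670]);
translate([18, 863, 0]) cube([64, 64, 670]);
translate([942, 863, 0]) cube([64, 64, 670]);
translate([203, 335, 714]) {
  cube([33, 275, 1459]);
  translate([585, 0, 0]) cube([33, 275, 1459]);
  translate([33, 0, 0]) cube([552, 275, 24]);
  translate([33, 0, 270]) cube([552, 275, 24]);
  translate([33, 0, 540]) cube([552, 275, 24]);
  translate([33, 0, 810]) cube([552, 275, 24]);
  translate([33, 0, 1080]) cube([552, 275, 24]);
  translate([33, 0, 1350]) cube([552, 275, 24]);
}
translate([375, 1275, 0]) {
  translate([0, 0, 371]) cube([274, 311, 32]);
  cube([38, 38, 371]);
  translate([236, 0, 0]) cube([38, 38, 371]);
  translate([0, 273, 0]) cube([38, 38, 371]);
  translate([236, 273, 0]) cube([38, 38, 371]);
}
translate([-604, 317, 0]) {
  translate([0, 0, 371]) cube([274, 311, 32]);
  cube([38, 38, 371]);
  translate([236, 0, 0]) cube([38, 38, 371]);
  translate([0, 273, 0]) cube([38, 38, 371]);
  translate([236, 273, 0]) cube([38, 38, 371]);
}
translate([1354, 317, 0]) {
  translate([0, 0, 371]) cube([274, 311, 32]);
  cube([38, 38, 371]);
  translate([236, 0, 0]) cube([38, 38, 371]);
  translate([0, 273, 0]) cube([38, 38, 371]);
  translate([236, 273, 0]) cube([38, 38, 371]);
}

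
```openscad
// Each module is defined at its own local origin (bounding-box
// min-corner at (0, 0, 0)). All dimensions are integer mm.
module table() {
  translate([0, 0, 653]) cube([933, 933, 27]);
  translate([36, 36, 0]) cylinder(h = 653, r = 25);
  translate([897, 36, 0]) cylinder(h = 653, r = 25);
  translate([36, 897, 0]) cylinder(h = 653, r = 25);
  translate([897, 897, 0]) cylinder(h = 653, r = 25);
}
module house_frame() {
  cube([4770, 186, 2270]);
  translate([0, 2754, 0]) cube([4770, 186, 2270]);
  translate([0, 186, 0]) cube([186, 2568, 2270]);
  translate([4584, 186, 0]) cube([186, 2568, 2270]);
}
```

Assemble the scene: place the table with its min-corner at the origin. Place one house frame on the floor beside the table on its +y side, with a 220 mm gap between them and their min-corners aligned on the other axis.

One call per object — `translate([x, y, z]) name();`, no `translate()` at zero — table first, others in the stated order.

table();
translate([0, 1153, 0]) house_frame();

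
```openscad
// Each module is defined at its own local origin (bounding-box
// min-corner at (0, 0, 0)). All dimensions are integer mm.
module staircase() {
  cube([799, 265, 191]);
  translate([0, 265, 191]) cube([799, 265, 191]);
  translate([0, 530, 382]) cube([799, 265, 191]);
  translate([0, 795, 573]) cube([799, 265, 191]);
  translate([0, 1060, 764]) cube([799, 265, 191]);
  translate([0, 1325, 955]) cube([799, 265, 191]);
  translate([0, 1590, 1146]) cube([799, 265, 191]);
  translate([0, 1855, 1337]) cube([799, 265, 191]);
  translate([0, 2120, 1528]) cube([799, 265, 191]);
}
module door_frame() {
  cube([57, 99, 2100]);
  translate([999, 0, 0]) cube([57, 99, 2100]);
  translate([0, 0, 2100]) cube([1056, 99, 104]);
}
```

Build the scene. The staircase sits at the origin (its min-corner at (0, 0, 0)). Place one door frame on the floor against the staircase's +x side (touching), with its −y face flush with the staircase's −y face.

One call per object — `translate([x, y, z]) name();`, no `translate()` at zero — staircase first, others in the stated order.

staircase();
translate([799, 0, 0]) door_frame();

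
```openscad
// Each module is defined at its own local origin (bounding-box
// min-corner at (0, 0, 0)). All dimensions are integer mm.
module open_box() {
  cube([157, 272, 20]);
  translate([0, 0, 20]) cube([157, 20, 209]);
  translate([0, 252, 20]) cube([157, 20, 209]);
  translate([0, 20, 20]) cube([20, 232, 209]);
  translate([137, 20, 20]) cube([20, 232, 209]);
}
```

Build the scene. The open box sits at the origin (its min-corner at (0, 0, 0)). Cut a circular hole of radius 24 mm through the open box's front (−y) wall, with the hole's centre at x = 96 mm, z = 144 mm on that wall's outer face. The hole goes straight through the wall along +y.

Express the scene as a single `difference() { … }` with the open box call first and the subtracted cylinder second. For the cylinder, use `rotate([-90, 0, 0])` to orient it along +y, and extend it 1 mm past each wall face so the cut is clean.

difference() {
  open_box();
  translate([96, -1, 144]) rotate([-90, 0, 0]) cylinder(h = 22, r = 24);
}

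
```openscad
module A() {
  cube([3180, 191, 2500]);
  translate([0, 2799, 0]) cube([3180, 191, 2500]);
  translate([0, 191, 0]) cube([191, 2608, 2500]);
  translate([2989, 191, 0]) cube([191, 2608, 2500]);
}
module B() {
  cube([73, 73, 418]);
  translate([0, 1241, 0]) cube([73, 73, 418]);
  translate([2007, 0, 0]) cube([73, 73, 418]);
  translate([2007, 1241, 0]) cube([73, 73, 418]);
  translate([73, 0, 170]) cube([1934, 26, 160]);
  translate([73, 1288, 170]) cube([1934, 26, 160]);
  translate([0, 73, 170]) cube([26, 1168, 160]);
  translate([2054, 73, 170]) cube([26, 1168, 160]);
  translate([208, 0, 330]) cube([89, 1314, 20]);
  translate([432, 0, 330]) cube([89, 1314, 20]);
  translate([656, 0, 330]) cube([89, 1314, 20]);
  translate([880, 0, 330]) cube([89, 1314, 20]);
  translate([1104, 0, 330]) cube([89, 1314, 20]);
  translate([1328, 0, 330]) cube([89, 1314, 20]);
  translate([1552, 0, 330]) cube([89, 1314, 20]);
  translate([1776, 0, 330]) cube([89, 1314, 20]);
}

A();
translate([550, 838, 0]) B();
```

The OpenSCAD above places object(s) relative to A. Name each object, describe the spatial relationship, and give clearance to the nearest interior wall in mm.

Clearances: x = 359, y = 647; minimum 359 mm.

A is a house frame. B is a bed frame. The bed frame sits inside the house frame, centred. The clearance to the nearest interior wall is 359 mm.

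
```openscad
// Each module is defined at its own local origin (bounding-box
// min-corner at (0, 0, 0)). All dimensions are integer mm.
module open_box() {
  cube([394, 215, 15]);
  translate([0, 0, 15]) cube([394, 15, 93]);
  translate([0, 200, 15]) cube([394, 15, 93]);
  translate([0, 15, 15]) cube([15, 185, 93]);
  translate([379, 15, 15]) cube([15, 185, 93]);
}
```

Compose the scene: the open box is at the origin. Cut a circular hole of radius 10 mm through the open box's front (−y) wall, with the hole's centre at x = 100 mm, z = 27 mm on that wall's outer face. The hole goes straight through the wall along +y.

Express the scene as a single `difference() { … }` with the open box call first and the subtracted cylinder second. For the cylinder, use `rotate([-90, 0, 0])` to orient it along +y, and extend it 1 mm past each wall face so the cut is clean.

difference() {
  open_box();
  translate([100, -1, 27]) rotate([-90, 0, 0]) cylinder(h = 17, r = 10);
}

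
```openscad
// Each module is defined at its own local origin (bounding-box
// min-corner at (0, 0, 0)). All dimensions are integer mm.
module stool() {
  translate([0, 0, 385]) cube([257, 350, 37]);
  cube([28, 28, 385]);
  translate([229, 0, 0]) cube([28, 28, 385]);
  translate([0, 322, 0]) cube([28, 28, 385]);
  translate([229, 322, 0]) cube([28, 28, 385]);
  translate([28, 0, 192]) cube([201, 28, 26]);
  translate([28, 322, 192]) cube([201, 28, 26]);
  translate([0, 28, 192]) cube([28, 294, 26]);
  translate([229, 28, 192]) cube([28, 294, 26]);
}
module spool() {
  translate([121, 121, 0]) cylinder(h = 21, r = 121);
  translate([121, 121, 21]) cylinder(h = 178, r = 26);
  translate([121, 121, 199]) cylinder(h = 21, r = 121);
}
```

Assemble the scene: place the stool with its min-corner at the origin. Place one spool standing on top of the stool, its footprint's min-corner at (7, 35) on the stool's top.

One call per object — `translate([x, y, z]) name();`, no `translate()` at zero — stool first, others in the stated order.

stool();
translate([7, 35, 422]) spool();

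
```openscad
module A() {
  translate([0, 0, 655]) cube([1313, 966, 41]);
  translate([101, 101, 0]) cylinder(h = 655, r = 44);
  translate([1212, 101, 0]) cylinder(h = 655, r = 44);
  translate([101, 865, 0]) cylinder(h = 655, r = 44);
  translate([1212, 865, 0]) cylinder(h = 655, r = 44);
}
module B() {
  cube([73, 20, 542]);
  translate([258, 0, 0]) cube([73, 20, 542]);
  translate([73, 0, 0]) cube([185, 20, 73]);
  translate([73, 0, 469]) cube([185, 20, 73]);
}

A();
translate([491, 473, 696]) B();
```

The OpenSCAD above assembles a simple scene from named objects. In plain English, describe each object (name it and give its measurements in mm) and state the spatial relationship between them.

A is a table with a 1313×966 mm rectangular top, 41 mm thick, top surface at z = 696 mm, supported by four round legs of 88 mm diameter, each leg's bounding box inset 57 mm from the nearest pair of top edges, running from the floor.

B is a picture frame with a 185×396 mm rectangular opening (x by z) and a uniform 73 mm border on every side. Frame depth is 20 mm along y. It is built from two vertical stiles running the full outside height and two horizontal rails spanning the gap between the stiles.

The picture frame is on top of the table, centred.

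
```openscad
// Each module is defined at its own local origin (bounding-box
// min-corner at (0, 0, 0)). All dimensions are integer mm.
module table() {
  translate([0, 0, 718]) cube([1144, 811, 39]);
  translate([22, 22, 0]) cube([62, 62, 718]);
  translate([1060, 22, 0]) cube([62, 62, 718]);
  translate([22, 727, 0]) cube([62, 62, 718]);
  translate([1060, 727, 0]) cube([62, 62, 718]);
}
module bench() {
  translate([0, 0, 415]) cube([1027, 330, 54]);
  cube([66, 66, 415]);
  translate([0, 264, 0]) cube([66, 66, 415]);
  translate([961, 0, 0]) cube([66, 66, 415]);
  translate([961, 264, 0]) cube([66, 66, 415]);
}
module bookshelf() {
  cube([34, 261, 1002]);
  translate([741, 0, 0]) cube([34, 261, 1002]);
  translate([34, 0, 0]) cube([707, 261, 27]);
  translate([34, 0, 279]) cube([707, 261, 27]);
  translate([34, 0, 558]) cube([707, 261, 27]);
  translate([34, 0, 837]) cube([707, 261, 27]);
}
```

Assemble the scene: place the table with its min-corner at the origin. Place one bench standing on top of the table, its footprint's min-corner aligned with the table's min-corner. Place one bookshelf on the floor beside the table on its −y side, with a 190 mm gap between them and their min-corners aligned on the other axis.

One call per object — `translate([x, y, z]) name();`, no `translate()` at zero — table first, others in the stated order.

table();
translate([0, 0, 757]) bench();
translate([0, -451, 0]) bookshelf();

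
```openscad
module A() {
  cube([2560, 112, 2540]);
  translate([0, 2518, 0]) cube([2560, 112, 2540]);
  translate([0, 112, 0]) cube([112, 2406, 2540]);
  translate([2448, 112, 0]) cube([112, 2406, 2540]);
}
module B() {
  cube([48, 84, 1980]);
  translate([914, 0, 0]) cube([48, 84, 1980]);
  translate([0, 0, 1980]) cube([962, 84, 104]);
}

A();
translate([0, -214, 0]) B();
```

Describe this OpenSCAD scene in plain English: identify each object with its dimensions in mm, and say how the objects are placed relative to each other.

A is a box-shaped house frame (walls only): outside footprint 2560×2630 mm, wall height 2540 mm, wall thickness 112 mm. The two y-facing walls run the full x-width; the two x-facing walls fit between the inner faces of the y-facing walls.

B is a door frame. The clear opening is 866 mm wide and 1980 mm high. Two 48 mm wide jambs, 84 mm deep, stand either side of the opening from the floor to the top of the opening. A 104 mm thick head sits across the top of both jambs, spanning the full outside width of the frame.

The door frame is on the floor beside the house frame on its −y side.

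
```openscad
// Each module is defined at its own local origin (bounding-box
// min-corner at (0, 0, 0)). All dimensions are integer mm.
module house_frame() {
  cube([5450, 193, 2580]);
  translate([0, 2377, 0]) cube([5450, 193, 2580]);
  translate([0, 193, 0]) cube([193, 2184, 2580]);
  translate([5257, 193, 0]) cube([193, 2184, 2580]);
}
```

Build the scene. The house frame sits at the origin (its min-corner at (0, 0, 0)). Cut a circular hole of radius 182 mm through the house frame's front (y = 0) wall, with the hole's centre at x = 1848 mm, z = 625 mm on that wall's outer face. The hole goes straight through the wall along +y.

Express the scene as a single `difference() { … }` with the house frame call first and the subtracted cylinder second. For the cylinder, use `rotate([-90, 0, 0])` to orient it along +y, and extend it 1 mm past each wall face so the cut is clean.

difference() {
  house_frame();
  translate([1848, -1, 625]) rotate([-90, 0, 0]) cylinder(h = 195, r = 182);
}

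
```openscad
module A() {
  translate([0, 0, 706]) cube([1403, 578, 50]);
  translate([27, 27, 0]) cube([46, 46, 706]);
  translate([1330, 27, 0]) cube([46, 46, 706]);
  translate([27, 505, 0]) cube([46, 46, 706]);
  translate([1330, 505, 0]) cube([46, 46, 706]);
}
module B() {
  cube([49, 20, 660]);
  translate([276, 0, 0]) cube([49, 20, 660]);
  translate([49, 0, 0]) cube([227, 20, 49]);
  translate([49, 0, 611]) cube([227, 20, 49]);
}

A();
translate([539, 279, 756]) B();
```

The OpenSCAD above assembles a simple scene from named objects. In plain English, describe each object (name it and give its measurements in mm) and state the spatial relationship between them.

A is a table with a 1403×578 mm rectangular top, 50 mm thick, top surface at z = 756 mm, supported by four 46×46 mm square legs, each inset 27 mm from the nearest pair of top edges, running from the floor.

B is a rectangular picture frame lying in the x–z plane (depth along y). The opening is 227 mm wide (x) by 562 mm tall (z), surrounded by a border 49 mm wide on all four sides. The frame is 20 mm deep and is made of two full-height vertical stiles with two horizontal rails fitted between them.

The picture frame is on top of the table, centred.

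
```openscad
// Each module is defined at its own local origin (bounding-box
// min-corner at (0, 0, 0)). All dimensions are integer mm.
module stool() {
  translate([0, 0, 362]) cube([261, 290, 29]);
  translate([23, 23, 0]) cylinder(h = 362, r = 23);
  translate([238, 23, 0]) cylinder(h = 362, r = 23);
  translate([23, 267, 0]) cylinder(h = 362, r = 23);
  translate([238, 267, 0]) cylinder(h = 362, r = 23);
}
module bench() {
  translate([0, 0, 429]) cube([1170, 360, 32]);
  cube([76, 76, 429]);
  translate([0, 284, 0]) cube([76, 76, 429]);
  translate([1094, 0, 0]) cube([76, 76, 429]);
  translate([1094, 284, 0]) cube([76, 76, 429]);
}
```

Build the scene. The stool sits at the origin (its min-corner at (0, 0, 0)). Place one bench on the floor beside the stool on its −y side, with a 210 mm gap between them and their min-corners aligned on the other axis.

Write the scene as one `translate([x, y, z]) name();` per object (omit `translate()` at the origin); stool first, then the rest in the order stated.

stool();
translate([0, -570, 0]) bench();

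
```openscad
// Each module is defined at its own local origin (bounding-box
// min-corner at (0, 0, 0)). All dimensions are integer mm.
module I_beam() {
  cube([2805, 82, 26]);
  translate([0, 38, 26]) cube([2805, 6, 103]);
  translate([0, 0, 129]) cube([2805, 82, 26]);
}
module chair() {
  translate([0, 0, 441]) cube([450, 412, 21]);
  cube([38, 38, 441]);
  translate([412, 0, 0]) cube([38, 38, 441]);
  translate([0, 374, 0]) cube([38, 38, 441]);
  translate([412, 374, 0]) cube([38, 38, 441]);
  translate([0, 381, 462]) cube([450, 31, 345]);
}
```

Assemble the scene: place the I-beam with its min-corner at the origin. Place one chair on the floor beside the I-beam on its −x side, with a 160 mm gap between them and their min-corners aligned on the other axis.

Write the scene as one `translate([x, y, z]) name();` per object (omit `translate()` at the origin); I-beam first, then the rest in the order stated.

I_beam();
translate([-610, 0, 0]) chair();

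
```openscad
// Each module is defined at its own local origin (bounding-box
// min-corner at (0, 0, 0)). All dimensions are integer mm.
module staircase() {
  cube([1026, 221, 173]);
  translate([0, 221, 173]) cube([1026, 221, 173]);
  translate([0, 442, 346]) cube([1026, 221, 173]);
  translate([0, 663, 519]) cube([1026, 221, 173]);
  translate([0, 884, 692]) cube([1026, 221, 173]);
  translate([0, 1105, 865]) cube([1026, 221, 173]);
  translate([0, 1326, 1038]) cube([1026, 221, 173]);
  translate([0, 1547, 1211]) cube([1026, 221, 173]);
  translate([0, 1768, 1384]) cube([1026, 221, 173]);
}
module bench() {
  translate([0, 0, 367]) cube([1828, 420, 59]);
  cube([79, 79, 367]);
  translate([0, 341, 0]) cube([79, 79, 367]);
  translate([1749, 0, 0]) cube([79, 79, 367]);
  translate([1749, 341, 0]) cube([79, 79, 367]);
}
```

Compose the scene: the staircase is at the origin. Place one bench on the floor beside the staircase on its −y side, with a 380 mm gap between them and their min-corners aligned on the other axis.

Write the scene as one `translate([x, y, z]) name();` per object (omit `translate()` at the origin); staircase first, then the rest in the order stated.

staircase();
translate([0, -800, 0]) bench();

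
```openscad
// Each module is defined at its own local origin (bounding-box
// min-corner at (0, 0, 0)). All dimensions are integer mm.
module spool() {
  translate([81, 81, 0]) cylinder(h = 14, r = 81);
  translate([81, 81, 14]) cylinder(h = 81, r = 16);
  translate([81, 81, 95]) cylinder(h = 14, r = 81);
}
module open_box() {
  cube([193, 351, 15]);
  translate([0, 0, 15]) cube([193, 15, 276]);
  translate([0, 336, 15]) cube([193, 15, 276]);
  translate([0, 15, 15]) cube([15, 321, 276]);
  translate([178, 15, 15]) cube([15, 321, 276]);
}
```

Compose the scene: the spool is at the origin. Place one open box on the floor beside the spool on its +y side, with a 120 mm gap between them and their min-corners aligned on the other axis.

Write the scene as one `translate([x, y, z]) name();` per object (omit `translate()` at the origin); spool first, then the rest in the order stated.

spool();
translate([0, 282, 0]) open_box();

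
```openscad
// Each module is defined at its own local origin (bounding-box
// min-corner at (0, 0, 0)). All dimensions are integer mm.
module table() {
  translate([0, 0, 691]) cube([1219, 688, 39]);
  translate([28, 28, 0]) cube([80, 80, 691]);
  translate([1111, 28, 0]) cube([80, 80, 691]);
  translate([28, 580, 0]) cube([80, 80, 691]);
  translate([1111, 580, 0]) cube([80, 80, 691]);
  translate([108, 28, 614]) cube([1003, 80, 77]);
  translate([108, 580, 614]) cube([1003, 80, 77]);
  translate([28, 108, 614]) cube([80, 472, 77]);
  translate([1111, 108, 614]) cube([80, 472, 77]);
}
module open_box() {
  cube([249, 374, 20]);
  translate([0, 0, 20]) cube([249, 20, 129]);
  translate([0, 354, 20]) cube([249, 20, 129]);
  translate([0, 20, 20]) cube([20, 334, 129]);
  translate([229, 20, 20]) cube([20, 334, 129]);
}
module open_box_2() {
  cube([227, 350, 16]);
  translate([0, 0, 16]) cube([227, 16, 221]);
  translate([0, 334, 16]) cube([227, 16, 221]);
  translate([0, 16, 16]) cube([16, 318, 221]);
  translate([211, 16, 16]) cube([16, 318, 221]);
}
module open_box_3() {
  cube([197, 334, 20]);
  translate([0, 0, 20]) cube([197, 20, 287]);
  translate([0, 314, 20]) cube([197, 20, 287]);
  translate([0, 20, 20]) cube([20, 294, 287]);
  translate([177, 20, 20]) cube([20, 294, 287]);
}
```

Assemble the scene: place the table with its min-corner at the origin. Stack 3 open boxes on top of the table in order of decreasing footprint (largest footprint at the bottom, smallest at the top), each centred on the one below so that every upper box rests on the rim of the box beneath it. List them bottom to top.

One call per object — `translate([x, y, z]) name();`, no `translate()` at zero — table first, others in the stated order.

table();
translate([485, 157, 730]) open_box();
translate([496, 169, 879]) open_box_2();
translate([511, 177, 1116]) open_box_3();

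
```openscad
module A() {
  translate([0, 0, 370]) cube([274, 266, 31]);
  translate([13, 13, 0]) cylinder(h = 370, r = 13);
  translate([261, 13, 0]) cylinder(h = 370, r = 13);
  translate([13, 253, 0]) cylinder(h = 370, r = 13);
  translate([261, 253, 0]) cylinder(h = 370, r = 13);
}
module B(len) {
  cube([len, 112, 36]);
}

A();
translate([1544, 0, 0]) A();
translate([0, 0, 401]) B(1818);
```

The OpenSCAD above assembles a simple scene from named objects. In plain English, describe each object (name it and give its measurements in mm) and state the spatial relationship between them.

A is a simple wooden stool: a rectangular seat 274 mm (x) by 266 mm (y), 31 mm thick, top face at z = 401 mm, on four round legs, each 26 mm in diameter. The legs rest on z = 0, each leg's axis is inset half a diameter from the nearest pair of seat edges (so the leg's bounding box is flush with the corner).

B is a rectangular beam 1818 mm long (x), 112 mm deep (y), 36 mm thick (z).

The beam spans the tops of two stools placed 1270 mm apart, resting at z = 401 mm.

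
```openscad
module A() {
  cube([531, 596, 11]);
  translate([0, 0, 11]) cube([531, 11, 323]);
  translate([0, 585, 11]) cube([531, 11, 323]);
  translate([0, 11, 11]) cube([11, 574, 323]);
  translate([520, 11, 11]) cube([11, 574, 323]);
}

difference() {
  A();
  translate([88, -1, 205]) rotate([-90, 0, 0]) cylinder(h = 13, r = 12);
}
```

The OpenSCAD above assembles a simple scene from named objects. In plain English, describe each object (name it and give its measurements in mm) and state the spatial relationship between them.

A is an open-topped rectangular box: outside dimensions 531×596×334 mm, with a uniform wall and base thickness of 11 mm. The base is a full 531×596 slab on the floor; four walls sit on top of the base. The front and back walls (the −y and +y sides) span the full width; the two side walls fit between them.

The open box has a circular hole of radius 12 mm through its front wall, centred at (x = 88, z = 205).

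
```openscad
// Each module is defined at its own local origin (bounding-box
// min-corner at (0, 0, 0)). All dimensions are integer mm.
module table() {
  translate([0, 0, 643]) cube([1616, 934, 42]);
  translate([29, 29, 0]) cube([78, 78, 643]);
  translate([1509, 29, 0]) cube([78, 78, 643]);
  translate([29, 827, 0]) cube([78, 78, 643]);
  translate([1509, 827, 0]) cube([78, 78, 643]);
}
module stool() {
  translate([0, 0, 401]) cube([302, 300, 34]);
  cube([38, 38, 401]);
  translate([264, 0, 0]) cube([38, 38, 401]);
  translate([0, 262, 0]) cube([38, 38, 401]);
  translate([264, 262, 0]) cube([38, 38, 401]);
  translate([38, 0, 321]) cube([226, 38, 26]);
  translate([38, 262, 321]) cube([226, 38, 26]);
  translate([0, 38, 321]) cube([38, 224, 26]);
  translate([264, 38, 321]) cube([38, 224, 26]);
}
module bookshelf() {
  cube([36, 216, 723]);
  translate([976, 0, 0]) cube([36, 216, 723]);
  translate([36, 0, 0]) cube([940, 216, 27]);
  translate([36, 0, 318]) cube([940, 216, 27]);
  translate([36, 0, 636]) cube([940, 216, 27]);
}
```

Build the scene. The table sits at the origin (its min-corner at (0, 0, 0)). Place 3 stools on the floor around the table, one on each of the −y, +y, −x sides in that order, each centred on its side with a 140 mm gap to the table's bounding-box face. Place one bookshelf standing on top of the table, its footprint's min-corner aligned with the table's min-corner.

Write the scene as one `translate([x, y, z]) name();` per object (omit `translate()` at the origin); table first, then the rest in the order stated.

table();
translate([657, -440, 0]) stool();
translate([657, 1074, 0]) stool();
translate([-442, 317, 0]) stool();
translate([0, 0, 685]) bookshelf();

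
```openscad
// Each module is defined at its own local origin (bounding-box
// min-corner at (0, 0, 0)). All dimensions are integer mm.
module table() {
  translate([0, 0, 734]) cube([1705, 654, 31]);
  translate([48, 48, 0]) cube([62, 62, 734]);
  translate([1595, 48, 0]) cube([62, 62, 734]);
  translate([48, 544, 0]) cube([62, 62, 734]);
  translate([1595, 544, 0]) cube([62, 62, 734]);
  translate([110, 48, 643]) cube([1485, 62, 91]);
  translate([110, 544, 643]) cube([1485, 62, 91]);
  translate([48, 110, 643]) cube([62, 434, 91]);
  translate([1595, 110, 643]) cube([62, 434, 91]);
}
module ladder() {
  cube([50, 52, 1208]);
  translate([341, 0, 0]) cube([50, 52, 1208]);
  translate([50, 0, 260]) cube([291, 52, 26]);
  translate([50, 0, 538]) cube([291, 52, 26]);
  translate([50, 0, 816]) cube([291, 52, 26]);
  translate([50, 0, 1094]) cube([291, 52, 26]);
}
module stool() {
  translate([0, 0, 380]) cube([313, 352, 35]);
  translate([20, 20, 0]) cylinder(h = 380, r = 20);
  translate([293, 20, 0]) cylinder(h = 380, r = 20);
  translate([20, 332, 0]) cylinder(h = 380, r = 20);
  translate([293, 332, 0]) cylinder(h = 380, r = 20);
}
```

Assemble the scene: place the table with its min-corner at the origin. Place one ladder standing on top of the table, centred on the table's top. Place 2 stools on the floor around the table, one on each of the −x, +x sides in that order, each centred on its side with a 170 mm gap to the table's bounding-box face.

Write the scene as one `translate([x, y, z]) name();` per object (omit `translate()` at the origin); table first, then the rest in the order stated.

table();
translate([657, 301, 765]) ladder();
translate([-483, 151, 0]) stool();
translate([1875, 151, 0]) stool();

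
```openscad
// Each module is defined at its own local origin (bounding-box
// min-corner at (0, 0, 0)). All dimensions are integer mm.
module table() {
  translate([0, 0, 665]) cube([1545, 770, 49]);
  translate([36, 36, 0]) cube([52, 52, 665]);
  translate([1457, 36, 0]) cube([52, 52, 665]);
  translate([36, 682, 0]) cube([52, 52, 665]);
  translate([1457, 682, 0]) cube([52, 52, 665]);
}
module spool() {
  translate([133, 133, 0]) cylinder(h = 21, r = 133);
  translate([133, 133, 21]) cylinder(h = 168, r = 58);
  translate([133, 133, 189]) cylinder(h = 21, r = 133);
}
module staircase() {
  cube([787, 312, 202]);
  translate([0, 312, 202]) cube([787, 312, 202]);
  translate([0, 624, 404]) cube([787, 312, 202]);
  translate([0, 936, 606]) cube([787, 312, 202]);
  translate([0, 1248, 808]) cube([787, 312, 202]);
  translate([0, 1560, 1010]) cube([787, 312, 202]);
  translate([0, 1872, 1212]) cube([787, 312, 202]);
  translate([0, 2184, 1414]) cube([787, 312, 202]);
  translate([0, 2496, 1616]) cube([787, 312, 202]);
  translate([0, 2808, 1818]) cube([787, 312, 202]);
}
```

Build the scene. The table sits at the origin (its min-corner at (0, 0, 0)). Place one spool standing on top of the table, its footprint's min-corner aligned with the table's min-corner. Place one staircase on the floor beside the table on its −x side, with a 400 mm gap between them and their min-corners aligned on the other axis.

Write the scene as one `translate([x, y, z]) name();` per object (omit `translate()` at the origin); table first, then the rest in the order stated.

table();
translate([0, 0, 714]) spool();
translate([-1187, 0, 0]) staircase();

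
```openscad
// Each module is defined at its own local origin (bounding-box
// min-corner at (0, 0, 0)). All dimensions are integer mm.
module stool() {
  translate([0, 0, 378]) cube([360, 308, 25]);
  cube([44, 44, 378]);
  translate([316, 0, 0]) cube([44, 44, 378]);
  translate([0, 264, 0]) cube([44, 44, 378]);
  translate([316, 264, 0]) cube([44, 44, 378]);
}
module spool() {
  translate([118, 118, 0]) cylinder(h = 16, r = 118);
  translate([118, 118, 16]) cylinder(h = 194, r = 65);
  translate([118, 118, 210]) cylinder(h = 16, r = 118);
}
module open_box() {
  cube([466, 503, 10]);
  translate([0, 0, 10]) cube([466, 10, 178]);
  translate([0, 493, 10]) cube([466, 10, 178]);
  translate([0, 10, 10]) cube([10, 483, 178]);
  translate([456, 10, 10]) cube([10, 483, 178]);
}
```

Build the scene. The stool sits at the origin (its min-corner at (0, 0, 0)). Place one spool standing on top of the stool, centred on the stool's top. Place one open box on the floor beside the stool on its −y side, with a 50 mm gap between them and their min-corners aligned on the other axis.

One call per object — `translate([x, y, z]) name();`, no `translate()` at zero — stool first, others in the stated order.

stool();
translate([62, 36, 403]) spool();
translate([0, -553, 0]) open_box();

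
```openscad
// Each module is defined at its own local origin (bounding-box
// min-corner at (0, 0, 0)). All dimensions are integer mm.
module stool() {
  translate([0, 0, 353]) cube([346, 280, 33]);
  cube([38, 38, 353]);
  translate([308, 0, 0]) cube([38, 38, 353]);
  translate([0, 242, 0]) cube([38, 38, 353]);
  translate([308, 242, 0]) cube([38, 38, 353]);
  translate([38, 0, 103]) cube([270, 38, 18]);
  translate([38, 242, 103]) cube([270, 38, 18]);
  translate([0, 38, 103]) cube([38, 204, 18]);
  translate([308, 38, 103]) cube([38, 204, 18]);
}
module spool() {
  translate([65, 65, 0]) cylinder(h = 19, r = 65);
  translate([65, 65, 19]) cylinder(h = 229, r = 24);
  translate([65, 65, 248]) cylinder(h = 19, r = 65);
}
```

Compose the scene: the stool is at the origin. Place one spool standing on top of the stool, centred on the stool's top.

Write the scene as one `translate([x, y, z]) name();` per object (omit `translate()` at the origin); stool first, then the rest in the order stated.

stool();
translate([108, 75, 386]) spool();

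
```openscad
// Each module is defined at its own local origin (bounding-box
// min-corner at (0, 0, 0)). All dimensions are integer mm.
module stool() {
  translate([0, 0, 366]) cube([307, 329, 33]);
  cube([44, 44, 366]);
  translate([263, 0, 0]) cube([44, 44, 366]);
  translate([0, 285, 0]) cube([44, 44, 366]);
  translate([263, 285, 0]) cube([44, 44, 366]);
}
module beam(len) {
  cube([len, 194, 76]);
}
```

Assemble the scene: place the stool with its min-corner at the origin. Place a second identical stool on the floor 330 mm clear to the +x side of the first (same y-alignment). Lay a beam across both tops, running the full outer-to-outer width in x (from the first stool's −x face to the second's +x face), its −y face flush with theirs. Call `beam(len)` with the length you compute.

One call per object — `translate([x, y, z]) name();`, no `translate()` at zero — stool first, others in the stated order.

stool();
translate([637, 0, 0]) stool();
translate([0, 0, 399]) beam(944);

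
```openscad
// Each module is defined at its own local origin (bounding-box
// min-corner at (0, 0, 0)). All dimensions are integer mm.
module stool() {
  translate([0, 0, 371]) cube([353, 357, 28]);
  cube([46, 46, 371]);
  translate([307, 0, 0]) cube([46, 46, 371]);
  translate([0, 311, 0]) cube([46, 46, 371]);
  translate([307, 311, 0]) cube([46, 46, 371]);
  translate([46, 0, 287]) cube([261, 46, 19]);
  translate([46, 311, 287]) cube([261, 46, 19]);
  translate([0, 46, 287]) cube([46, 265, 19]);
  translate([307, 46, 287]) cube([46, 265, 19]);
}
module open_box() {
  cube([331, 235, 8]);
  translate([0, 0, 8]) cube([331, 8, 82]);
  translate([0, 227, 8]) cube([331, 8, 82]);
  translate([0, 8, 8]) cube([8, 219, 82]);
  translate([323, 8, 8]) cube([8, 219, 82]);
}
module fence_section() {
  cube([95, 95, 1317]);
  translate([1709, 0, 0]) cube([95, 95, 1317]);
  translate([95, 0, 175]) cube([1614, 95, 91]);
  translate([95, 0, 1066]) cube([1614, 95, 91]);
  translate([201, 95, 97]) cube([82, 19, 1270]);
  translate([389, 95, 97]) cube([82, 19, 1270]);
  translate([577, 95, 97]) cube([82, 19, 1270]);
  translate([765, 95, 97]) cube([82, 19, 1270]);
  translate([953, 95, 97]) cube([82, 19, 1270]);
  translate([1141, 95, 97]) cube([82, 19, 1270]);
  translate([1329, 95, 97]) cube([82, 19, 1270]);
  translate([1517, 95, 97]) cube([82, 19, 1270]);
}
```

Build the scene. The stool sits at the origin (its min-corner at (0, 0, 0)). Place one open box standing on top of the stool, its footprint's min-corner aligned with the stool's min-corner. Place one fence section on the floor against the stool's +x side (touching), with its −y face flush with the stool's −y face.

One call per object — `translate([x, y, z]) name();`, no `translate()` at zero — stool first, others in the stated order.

stool();
translate([0, 0, 399]) open_box();
translate([353, 0, 0]) fence_section();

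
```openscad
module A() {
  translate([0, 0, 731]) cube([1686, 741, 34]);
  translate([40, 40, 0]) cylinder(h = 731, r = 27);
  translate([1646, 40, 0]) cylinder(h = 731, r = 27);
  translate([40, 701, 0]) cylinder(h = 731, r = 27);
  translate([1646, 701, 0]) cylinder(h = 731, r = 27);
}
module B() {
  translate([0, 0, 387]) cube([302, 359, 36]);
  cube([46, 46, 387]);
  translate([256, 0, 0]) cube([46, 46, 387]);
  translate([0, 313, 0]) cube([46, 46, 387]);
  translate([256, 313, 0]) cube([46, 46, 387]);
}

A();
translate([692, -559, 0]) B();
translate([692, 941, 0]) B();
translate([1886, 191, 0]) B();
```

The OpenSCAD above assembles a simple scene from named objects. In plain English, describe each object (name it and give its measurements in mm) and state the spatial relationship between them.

A is a table with a 1686×741 mm rectangular top, 34 mm thick, top surface at z = 765 mm, supported by four round legs of 54 mm diameter, each leg's bounding box inset 13 mm from the nearest pair of top edges, running from the floor.

B is a four-legged stool. The seat is 302×359 mm, 36 mm thick, top at z = 423 mm. It stands on four square legs, each 46×46 mm in cross-section, from z = 0 to the seat underside, each flush with a corner of the seat.

Three stools sit around the table at the −y, +y, +x sides.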